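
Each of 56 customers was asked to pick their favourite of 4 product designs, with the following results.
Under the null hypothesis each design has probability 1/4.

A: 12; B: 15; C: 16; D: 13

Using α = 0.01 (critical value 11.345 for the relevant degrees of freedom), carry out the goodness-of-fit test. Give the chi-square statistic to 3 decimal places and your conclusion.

0.714; do not reject

Under H₀ each category has probability 1/4, so each expected count is 56/4 = 14.
χ² = (12−14)²/14 + (15−14)²/14 + (16−14)²/14 + (13−14)²/14
   = 0.2857 + 0.0714 + 0.2857 + 0.0714
Sum = 0.714
df = 3. Since 0.714 < 11.345, we do not reject H₀.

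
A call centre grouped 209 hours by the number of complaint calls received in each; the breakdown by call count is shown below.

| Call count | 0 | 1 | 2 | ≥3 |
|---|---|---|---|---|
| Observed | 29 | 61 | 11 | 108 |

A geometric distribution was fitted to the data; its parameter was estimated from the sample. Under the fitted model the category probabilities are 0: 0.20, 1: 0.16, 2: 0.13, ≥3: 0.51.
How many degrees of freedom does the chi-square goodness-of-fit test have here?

2

There are k = 4 categories and 1 parameter estimated from the data, so df = 4 − 1 − 1 = 2.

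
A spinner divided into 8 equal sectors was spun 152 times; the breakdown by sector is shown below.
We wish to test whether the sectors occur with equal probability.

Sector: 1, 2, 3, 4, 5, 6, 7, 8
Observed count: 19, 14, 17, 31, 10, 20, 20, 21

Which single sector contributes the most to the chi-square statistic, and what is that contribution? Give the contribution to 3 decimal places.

4, 7.579

Expected count for each of the 8 categories: 152/8 = 19.
cat         O        E   (O−E)²/E
1          19       19     0.0000
2          14       19     1.3158
3          17       19     0.2105
4          31       19     7.5789
5          10       19     4.2632
6          20       19     0.0526
7          20       19     0.0526
8          21       19     0.2105
The largest term is for 4: 7.579.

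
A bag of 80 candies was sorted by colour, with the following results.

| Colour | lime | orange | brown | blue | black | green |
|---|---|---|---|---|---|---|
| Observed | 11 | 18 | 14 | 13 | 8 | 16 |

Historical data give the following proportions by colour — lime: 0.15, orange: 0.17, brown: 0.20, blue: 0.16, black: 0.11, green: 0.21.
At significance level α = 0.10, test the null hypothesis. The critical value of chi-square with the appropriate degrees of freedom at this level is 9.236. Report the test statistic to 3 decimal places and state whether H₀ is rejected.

1.871; do not reject

Expected counts E_i = n·p_i: 80×0.15 = 12, 80×0.17 = 13.6, 80×0.20 = 16, 80×0.16 = 12.8, 80×0.11 = 8.8, 80×0.21 = 16.8.
cat         O        E   (O−E)²/E
lime       11       12     0.0833
orange     18     13.6     1.4235
brown      14       16     0.2500
blue       13     12.8     0.0031
black       8      8.8     0.0727
green      16     16.8     0.0381
Sum = 1.871
df = 5. Since 1.871 < 9.236, we do not reject H₀.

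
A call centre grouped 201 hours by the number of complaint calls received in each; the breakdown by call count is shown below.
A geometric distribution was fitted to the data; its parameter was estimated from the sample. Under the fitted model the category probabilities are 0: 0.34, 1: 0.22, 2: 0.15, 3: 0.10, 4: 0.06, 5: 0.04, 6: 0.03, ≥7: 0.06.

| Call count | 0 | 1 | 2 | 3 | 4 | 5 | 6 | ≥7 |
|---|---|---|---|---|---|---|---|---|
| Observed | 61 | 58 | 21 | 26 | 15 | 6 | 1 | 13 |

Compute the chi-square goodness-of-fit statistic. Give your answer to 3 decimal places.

Expected counts E_i = n·p_i: 201×0.34 = 68.34, 201×0.22 = 44.22, 201×0.15 = 30.15, 201×0.10 = 20.1, 201×0.06 = 12.06, 201×0.04 = 8.04, 201×0.03 = 6.03, 201×0.06 = 12.06.
χ² = (61−68.34)²/68.34 + (58−44.22)²/44.22 + (21−30.15)²/30.15 + (26−20.1)²/20.1 + (15−12.06)²/12.06 + (6−8.04)²/8.04 + (1−6.03)²/6.03 + (13−12.06)²/12.06
   = 0.7883 + 4.2942 + 2.7769 + 1.7318 + 0.7167 + 0.5176 + 4.1958 + 0.0733
Sum = 15.095

15.095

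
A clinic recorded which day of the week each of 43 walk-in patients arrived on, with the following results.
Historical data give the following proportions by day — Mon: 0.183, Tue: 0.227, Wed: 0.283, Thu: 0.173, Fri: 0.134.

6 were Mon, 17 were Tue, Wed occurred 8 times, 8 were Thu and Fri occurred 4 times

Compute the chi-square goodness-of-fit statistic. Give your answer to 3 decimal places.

Expected counts E_i = n·p_i: 43×0.183 = 7.869, 43×0.227 = 9.761, 43×0.283 = 12.169, 43×0.173 = 7.439, 43×0.134 = 5.762.
cat         O        E   (O−E)²/E
Mon         6    7.869     0.4439
Tue        17    9.761     5.3686
Wed         8   12.169     1.4283
Thu         8    7.439     0.0423
Fri         4    5.762     0.5388
Sum = 7.822

7.822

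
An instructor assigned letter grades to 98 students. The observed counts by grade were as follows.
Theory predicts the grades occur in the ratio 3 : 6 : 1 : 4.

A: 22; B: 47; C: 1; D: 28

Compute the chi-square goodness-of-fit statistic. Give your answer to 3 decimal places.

Ratio total = 14. Expected counts: 98×3/14 = 21, 98×6/14 = 42, 98×1/14 = 7, 98×4/14 = 28.
χ² = (22−21)²/21 + (47−42)²/42 + (1−7)²/7 + (28−28)²/28
   = 0.0476 + 0.5952 + 5.1429 + 0.0000
Sum = 5.786

5.786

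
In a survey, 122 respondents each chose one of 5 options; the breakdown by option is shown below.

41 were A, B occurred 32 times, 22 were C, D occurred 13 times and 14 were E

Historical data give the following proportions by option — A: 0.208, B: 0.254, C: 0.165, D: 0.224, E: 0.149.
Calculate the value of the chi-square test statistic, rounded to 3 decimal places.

Expected counts E_i = n·p_i: 122×0.208 = 25.376, 122×0.254 = 30.988, 122×0.165 = 20.13, 122×0.224 = 27.328, 122×0.149 = 18.178.
cat         O        E   (O−E)²/E
A          41   25.376     9.6197
B          32   30.988     0.0330
C          22    20.13     0.1737
D          13   27.328     7.5121
E          14   18.178     0.9603
Sum = 18.299

18.299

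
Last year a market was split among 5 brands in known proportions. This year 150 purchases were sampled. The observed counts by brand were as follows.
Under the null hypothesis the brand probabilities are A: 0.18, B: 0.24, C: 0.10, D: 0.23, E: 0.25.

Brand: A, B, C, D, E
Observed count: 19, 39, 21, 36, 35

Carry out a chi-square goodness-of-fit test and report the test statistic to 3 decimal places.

5.252

Expected counts E_i = n·p_i: 150×0.18 = 27, 150×0.24 = 36, 150×0.10 = 15, 150×0.23 = 34.5, 150×0.25 = 37.5.
A: (19 − 27)²/27 = 64/27 = 2.3704
B: (39 − 36)²/36 = 9/36 = 0.2500
C: (21 − 15)²/15 = 36/15 = 2.4000
D: (36 − 34.5)²/34.5 = 2.25/34.5 = 0.0652
E: (35 − 37.5)²/37.5 = 6.25/37.5 = 0.1667
Sum = 5.252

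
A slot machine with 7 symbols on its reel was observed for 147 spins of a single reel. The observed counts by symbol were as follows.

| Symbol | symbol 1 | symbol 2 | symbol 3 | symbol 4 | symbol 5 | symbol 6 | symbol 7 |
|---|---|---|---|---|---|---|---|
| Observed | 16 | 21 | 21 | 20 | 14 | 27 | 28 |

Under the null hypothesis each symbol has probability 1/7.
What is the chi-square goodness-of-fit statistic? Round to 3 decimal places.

7.619

Under H₀ each category has probability 1/7, so each expected count is 147/7 = 21.
symbol 1: (16 − 21)²/21 = 25/21 = 1.1905
symbol 2: (21 − 21)²/21 = 0/21 = 0.0000
symbol 3: (21 − 21)²/21 = 0/21 = 0.0000
symbol 4: (20 − 21)²/21 = 1/21 = 0.0476
symbol 5: (14 − 21)²/21 = 49/21 = 2.3333
symbol 6: (27 − 21)²/21 = 36/21 = 1.7143
symbol 7: (28 − 21)²/21 = 49/21 = 2.3333
Sum = 7.619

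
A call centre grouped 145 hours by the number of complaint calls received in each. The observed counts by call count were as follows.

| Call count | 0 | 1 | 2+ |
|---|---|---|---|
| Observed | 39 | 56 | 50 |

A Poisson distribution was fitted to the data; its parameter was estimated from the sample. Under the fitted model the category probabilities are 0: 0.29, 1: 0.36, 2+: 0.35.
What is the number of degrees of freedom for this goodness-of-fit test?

1

There are k = 3 categories and 1 parameter estimated from the data, so df = 3 − 1 − 1 = 1.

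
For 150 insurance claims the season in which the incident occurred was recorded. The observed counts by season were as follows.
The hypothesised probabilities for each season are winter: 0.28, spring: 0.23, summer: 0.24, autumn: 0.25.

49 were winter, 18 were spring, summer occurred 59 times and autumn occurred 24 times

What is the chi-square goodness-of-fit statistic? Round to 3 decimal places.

Expected counts E_i = n·p_i: 150×0.28 = 42, 150×0.23 = 34.5, 150×0.24 = 36, 150×0.25 = 37.5.
winter: (49 − 42)²/42 = 49/42 = 1.1667
spring: (18 − 34.5)²/34.5 = 272.25/34.5 = 7.8913
summer: (59 − 36)²/36 = 529/36 = 14.6944
autumn: (24 − 37.5)²/37.5 = 182.25/37.5 = 4.8600
Sum = 28.612

28.612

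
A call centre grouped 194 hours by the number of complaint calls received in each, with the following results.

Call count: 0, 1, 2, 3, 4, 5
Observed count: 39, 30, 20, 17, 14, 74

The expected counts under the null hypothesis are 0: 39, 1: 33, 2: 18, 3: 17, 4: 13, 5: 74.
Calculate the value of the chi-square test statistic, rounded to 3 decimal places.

0.572

χ² = (39−39)²/39 + (30−33)²/33 + (20−18)²/18 + (17−17)²/17 + (14−13)²/13 + (74−74)²/74
   = 0.0000 + 0.2727 + 0.2222 + 0.0000 + 0.0769 + 0.0000
Sum = 0.572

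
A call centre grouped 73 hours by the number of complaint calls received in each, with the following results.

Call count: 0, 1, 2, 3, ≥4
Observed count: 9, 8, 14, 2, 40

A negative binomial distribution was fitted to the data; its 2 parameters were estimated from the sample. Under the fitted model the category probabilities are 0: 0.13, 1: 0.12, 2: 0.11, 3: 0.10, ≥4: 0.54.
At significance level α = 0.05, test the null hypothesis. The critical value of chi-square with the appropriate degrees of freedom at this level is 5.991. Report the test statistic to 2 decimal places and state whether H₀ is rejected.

Expected counts E_i = n·p_i: 73×0.13 = 9.49, 73×0.12 = 8.76, 73×0.11 = 8.03, 73×0.10 = 7.3, 73×0.54 = 39.42.
χ² = (9−9.49)²/9.49 + (8−8.76)²/8.76 + (14−8.03)²/8.03 + (2−7.3)²/7.3 + (40−39.42)²/39.42
   = 0.025 + 0.066 + 4.438 + 3.848 + 0.009
Sum = 8.39
df = 2. Since 8.39 > 5.991, we reject H₀.

8.39; reject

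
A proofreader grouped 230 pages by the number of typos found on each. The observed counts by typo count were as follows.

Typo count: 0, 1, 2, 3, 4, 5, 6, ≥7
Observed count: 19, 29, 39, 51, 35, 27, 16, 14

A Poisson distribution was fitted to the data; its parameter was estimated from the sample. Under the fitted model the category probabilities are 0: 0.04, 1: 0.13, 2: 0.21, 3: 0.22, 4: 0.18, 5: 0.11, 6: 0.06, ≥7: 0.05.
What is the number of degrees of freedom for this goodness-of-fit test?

6

There are k = 8 categories and 1 parameter estimated from the data, so df = 8 − 1 − 1 = 6.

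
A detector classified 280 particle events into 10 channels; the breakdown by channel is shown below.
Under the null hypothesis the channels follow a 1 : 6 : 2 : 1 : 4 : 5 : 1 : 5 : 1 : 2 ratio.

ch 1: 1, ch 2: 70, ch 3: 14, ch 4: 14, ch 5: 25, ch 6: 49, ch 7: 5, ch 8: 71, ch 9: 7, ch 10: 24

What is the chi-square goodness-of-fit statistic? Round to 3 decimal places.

31.832

Ratio total = 28. Expected counts: 280×1/28 = 10, 280×6/28 = 60, 280×2/28 = 20, 280×1/28 = 10, 280×4/28 = 40, 280×5/28 = 50, 280×1/28 = 10, 280×5/28 = 50, 280×1/28 = 10, 280×2/28 = 20.
cat         O        E   (O−E)²/E
ch 1        1       10     8.1000
ch 2       70       60     1.6667
ch 3       14       20     1.8000
ch 4       14       10     1.6000
ch 5       25       40     5.6250
ch 6       49       50     0.0200
ch 7        5       10     2.5000
ch 8       71       50     8.8200
ch 9        7       10     0.9000
ch 10      24       20     0.8000
Sum = 31.832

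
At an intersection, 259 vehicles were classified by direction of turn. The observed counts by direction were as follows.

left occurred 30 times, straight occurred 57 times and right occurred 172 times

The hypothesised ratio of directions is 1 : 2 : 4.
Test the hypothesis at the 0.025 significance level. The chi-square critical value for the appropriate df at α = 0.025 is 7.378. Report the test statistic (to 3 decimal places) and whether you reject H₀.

9.122; reject

Ratio total = 7. Expected counts: 259×1/7 = 37, 259×2/7 = 74, 259×4/7 = 148.
left: (30 − 37)²/37 = 49/37 = 1.3243
straight: (57 − 74)²/74 = 289/74 = 3.9054
right: (172 − 148)²/148 = 576/148 = 3.8919
Sum = 9.122
df = 2. Since 9.122 > 7.378, we reject H₀.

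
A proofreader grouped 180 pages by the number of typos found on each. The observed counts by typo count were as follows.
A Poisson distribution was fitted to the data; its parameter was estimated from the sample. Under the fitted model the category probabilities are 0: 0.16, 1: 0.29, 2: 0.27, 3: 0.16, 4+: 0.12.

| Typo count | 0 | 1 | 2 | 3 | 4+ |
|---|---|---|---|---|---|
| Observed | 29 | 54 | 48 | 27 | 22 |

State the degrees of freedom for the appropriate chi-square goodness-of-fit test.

3

There are k = 5 categories and 1 parameter estimated from the data, so df = 5 − 1 − 1 = 3.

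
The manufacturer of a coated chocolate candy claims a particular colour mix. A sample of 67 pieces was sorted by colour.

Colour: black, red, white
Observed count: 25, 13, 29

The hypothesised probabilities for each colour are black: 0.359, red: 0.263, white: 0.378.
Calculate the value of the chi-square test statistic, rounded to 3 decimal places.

Expected counts E_i = n·p_i: 67×0.359 = 24.053, 67×0.263 = 17.621, 67×0.378 = 25.326.
χ² = (25−24.053)²/24.053 + (13−17.621)²/17.621 + (29−25.326)²/25.326
   = 0.0373 + 1.2118 + 0.5330
Sum = 1.782

1.782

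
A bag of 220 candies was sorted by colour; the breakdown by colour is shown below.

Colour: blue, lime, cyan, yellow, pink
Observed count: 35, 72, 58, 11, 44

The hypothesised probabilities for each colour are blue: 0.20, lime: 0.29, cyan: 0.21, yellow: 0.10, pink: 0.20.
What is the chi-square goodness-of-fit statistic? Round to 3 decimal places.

Expected counts E_i = n·p_i: 220×0.20 = 44, 220×0.29 = 63.8, 220×0.21 = 46.2, 220×0.10 = 22, 220×0.20 = 44.
cat         O        E   (O−E)²/E
blue       35       44     1.8409
lime       72     63.8     1.0539
cyan       58     46.2     3.0139
yellow     11       22     5.5000
pink       44       44     0.0000
Sum = 11.409

11.409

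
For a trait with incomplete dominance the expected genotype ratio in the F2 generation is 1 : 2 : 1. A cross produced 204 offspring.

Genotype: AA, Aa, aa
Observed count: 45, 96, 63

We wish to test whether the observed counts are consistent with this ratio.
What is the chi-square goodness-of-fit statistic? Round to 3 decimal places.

Ratio total = 4. Expected counts: 204×1/4 = 51, 204×2/4 = 102, 204×1/4 = 51.
cat         O        E   (O−E)²/E
AA         45       51     0.7059
Aa         96      102     0.3529
aa         63       51     2.8235
Sum = 3.882

3.882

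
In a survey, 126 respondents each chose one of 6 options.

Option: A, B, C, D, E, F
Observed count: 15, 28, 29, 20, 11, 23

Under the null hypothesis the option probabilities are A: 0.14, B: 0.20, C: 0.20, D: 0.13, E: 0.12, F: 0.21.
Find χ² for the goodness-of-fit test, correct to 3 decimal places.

Expected counts E_i = n·p_i: 126×0.14 = 17.64, 126×0.20 = 25.2, 126×0.20 = 25.2, 126×0.13 = 16.38, 126×0.12 = 15.12, 126×0.21 = 26.46.
χ² = (15−17.64)²/17.64 + (28−25.2)²/25.2 + (29−25.2)²/25.2 + (20−16.38)²/16.38 + (11−15.12)²/15.12 + (23−26.46)²/26.46
   = 0.3951 + 0.3111 + 0.5730 + 0.8000 + 1.1226 + 0.4524
Sum = 3.654

3.654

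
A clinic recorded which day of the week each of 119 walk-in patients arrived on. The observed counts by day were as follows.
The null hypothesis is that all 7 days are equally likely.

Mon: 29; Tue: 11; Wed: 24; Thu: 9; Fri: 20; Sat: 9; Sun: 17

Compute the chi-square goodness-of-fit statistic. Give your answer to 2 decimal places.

21.53

Under H₀ each category has probability 1/7, so each expected count is 119/7 = 17.
χ² = (29−17)²/17 + (11−17)²/17 + (24−17)²/17 + (9−17)²/17 + (20−17)²/17 + (9−17)²/17 + (17−17)²/17
   = 8.471 + 2.118 + 2.882 + 3.765 + 0.529 + 3.765 + 0.000
Sum = 21.53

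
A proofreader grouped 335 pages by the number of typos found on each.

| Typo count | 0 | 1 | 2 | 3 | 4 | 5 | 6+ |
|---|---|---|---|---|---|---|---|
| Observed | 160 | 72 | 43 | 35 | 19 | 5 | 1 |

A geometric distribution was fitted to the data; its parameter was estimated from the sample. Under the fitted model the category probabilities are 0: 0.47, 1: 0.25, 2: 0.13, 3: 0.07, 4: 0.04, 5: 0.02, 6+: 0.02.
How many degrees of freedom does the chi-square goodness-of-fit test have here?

5

There are k = 7 categories and 1 parameter estimated from the data, so df = 7 − 1 − 1 = 5.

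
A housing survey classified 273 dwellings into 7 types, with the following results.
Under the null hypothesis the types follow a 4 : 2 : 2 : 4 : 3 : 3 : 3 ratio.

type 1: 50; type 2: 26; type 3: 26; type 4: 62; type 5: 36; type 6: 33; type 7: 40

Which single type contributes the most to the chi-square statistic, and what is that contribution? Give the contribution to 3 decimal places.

type 4, 1.923

Ratio total = 21. Expected counts: 273×4/21 = 52, 273×2/21 = 26, 273×2/21 = 26, 273×4/21 = 52, 273×3/21 = 39, 273×3/21 = 39, 273×3/21 = 39.
type 1: (50 − 52)²/52 = 4/52 = 0.0769
type 2: (26 − 26)²/26 = 0/26 = 0.0000
type 3: (26 − 26)²/26 = 0/26 = 0.0000
type 4: (62 − 52)²/52 = 100/52 = 1.9231
type 5: (36 − 39)²/39 = 9/39 = 0.2308
type 6: (33 − 39)²/39 = 36/39 = 0.9231
type 7: (40 − 39)²/39 = 1/39 = 0.0256
The largest term is for type 4: 1.923.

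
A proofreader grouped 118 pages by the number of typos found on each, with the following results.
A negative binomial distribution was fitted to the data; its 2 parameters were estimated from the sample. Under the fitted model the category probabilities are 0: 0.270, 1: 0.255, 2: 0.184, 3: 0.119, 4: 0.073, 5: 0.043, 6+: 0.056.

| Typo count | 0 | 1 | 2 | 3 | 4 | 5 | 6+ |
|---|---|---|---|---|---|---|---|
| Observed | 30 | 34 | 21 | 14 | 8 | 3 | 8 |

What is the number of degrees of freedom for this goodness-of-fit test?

4

There are k = 7 categories and 2 parameters estimated from the data, so df = 7 − 1 − 2 = 4.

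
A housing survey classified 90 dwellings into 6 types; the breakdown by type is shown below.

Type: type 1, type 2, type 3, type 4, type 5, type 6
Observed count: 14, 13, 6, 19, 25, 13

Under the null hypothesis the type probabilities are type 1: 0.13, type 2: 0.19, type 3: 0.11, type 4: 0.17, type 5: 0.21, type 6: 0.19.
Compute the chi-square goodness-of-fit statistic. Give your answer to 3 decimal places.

6.818

Expected counts E_i = n·p_i: 90×0.13 = 11.7, 90×0.19 = 17.1, 90×0.11 = 9.9, 90×0.17 = 15.3, 90×0.21 = 18.9, 90×0.19 = 17.1.
type 1: (14 − 11.7)²/11.7 = 5.29/11.7 = 0.4521
type 2: (13 − 17.1)²/17.1 = 16.81/17.1 = 0.9830
type 3: (6 − 9.9)²/9.9 = 15.21/9.9 = 1.5364
type 4: (19 − 15.3)²/15.3 = 13.69/15.3 = 0.8948
type 5: (25 − 18.9)²/18.9 = 37.21/18.9 = 1.9688
type 6: (13 − 17.1)²/17.1 = 16.81/17.1 = 0.9830
Sum = 6.818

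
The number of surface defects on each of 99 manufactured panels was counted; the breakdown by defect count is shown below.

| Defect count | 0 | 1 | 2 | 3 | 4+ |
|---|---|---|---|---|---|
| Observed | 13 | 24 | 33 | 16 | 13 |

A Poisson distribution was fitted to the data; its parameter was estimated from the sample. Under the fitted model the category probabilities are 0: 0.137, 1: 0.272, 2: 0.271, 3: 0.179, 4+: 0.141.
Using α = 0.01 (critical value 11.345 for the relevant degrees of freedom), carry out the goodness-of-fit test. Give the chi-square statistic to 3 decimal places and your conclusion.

1.994; do not reject

Expected counts E_i = n·p_i: 99×0.137 = 13.563, 99×0.272 = 26.928, 99×0.271 = 26.829, 99×0.179 = 17.721, 99×0.141 = 13.959.
χ² = (13−13.563)²/13.563 + (24−26.928)²/26.928 + (33−26.829)²/26.829 + (16−17.721)²/17.721 + (13−13.959)²/13.959
   = 0.0234 + 0.3184 + 1.4194 + 0.1671 + 0.0659
Sum = 1.994
df = 3. Since 1.994 < 11.345, we do not reject H₀.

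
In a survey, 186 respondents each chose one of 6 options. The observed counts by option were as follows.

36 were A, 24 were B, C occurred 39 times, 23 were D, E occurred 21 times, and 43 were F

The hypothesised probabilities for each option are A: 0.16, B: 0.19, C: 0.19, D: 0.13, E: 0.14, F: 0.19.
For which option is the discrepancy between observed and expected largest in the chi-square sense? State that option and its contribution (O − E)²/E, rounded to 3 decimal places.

B, 3.639

Expected counts E_i = n·p_i: 186×0.16 = 29.76, 186×0.19 = 35.34, 186×0.19 = 35.34, 186×0.13 = 24.18, 186×0.14 = 26.04, 186×0.19 = 35.34.
cat         O        E   (O−E)²/E
A          36    29.76     1.3084
B          24    35.34     3.6388
C          39    35.34     0.3790
D          23    24.18     0.0576
E          21    26.04     0.9755
F          43    35.34     1.6603
The largest term is for B: 3.639.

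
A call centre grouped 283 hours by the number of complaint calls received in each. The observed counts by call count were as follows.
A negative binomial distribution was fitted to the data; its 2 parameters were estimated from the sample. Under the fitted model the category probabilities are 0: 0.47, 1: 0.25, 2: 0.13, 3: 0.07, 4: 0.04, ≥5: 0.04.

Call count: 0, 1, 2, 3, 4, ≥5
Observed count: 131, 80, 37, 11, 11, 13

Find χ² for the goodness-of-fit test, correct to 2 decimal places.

Expected counts E_i = n·p_i: 283×0.47 = 133.01, 283×0.25 = 70.75, 283×0.13 = 36.79, 283×0.07 = 19.81, 283×0.04 = 11.32, 283×0.04 = 11.32.
0: (131 − 133.01)²/133.01 = 4.0401/133.01 = 0.030
1: (80 − 70.75)²/70.75 = 85.5625/70.75 = 1.209
2: (37 − 36.79)²/36.79 = 0.0441/36.79 = 0.001
3: (11 − 19.81)²/19.81 = 77.6161/19.81 = 3.918
4: (11 − 11.32)²/11.32 = 0.1024/11.32 = 0.009
≥5: (13 − 11.32)²/11.32 = 2.8224/11.32 = 0.249
Sum = 5.42

5.42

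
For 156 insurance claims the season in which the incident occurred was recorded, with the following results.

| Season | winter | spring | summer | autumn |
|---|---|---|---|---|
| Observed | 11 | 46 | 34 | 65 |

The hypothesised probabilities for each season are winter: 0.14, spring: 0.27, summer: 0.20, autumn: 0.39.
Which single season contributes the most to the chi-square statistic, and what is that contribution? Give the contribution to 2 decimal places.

Expected counts E_i = n·p_i: 156×0.14 = 21.84, 156×0.27 = 42.12, 156×0.20 = 31.2, 156×0.39 = 60.84.
winter: (11 − 21.84)²/21.84 = 117.5056/21.84 = 5.380
spring: (46 − 42.12)²/42.12 = 15.0544/42.12 = 0.357
summer: (34 − 31.2)²/31.2 = 7.84/31.2 = 0.251
autumn: (65 − 60.84)²/60.84 = 17.3056/60.84 = 0.284
The largest term is for winter: 5.38.

winter, 5.38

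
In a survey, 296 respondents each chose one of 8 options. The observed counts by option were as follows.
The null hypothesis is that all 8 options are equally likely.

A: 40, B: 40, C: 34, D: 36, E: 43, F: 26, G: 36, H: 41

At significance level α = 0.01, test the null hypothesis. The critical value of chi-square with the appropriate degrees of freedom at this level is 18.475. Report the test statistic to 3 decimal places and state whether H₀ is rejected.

Under H₀ each category has probability 1/8, so each expected count is 296/8 = 37.
A: (40 − 37)²/37 = 9/37 = 0.2432
B: (40 − 37)²/37 = 9/37 = 0.2432
C: (34 − 37)²/37 = 9/37 = 0.2432
D: (36 − 37)²/37 = 1/37 = 0.0270
E: (43 − 37)²/37 = 36/37 = 0.9730
F: (26 − 37)²/37 = 121/37 = 3.2703
G: (36 − 37)²/37 = 1/37 = 0.0270
H: (41 − 37)²/37 = 16/37 = 0.4324
Sum = 5.459
df = 7. Since 5.459 < 18.475, we do not reject H₀.

5.459; do not reject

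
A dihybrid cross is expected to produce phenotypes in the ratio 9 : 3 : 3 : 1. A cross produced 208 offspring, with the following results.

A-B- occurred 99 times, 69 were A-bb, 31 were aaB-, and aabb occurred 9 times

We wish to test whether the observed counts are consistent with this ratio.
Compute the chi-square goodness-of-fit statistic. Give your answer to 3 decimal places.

28.718

Ratio total = 16. Expected counts: 208×9/16 = 117, 208×3/16 = 39, 208×3/16 = 39, 208×1/16 = 13.
A-B-: (99 − 117)²/117 = 324/117 = 2.7692
A-bb: (69 − 39)²/39 = 900/39 = 23.0769
aaB-: (31 − 39)²/39 = 64/39 = 1.6410
aabb: (9 − 13)²/13 = 16/13 = 1.2308
Sum = 28.718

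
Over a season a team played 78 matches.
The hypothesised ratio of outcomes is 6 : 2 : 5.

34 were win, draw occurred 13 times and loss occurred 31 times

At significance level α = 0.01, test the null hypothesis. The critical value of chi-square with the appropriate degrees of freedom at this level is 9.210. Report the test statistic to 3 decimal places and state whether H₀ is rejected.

Ratio total = 13. Expected counts: 78×6/13 = 36, 78×2/13 = 12, 78×5/13 = 30.
cat         O        E   (O−E)²/E
win        34       36     0.1111
draw       13       12     0.0833
loss       31       30     0.0333
Sum = 0.228
df = 2. Since 0.228 < 9.210, we do not reject H₀.

0.228; do not reject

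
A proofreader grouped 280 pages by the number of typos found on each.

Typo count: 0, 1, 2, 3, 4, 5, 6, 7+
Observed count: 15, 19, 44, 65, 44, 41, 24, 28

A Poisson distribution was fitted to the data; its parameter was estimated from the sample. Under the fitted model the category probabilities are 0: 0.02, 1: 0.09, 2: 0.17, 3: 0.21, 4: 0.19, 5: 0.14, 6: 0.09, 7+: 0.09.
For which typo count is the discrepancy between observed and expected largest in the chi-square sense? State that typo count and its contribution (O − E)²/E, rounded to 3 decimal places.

0, 15.779

Expected counts E_i = n·p_i: 280×0.02 = 5.6, 280×0.09 = 25.2, 280×0.17 = 47.6, 280×0.21 = 58.8, 280×0.19 = 53.2, 280×0.14 = 39.2, 280×0.09 = 25.2, 280×0.09 = 25.2.
χ² = (15−5.6)²/5.6 + (19−25.2)²/25.2 + (44−47.6)²/47.6 + (65−58.8)²/58.8 + (44−53.2)²/53.2 + (41−39.2)²/39.2 + (24−25.2)²/25.2 + (28−25.2)²/25.2
   = 15.7786 + 1.5254 + 0.2723 + 0.6537 + 1.5910 + 0.0827 + 0.0571 + 0.3111
The largest term is for 0: 15.779.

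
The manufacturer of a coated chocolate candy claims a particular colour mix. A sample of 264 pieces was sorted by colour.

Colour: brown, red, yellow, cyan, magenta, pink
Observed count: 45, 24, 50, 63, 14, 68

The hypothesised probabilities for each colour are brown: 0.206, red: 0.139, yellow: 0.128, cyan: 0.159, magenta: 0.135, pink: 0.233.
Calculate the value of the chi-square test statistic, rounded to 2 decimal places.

38.14

Expected counts E_i = n·p_i: 264×0.206 = 54.384, 264×0.139 = 36.696, 264×0.128 = 33.792, 264×0.159 = 41.976, 264×0.135 = 35.64, 264×0.233 = 61.512.
cat          O        E   (O−E)²/E
brown       45   54.384      1.619
red         24   36.696      4.393
yellow      50   33.792      7.774
cyan        63   41.976     10.530
magenta     14    35.64     13.139
pink        68   61.512      0.684
Sum = 38.14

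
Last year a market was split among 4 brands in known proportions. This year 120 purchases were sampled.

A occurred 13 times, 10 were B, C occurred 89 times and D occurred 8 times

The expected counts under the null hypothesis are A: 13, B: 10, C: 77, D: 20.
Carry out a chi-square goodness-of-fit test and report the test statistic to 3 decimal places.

9.070

χ² = (13−13)²/13 + (10−10)²/10 + (89−77)²/77 + (8−20)²/20
   = 0.0000 + 0.0000 + 1.8701 + 7.2000
Sum = 9.070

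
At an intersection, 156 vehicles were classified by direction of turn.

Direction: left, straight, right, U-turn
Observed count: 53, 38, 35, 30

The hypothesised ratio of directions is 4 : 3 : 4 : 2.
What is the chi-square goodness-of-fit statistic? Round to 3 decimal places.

5.653

Ratio total = 13. Expected counts: 156×4/13 = 48, 156×3/13 = 36, 156×4/13 = 48, 156×2/13 = 24.
left: (53 − 48)²/48 = 25/48 = 0.5208
straight: (38 − 36)²/36 = 4/36 = 0.1111
right: (35 − 48)²/48 = 169/48 = 3.5208
U-turn: (30 − 24)²/24 = 36/24 = 1.5000
Sum = 5.653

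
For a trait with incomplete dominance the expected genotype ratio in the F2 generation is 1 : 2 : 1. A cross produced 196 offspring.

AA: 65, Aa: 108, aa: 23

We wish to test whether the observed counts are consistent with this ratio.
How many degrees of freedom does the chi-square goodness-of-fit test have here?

2

There are k = 3 categories and no parameters were estimated from the data, so df = 3 − 1 = 2.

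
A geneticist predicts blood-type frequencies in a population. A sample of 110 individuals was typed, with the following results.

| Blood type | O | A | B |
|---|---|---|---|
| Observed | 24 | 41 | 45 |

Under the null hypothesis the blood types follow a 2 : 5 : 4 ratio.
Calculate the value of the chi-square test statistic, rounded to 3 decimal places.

3.045

Ratio total = 11. Expected counts: 110×2/11 = 20, 110×5/11 = 50, 110×4/11 = 40.
O: (24 − 20)²/20 = 16/20 = 0.8000
A: (41 − 50)²/50 = 81/50 = 1.6200
B: (45 − 40)²/40 = 25/40 = 0.6250
Sum = 3.045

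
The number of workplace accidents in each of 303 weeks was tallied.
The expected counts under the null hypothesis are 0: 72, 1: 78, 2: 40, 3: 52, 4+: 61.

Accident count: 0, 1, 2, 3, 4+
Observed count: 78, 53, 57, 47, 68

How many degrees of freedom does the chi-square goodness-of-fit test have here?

There are k = 5 categories and no parameters were estimated from the data, so df = 5 − 1 = 4.

4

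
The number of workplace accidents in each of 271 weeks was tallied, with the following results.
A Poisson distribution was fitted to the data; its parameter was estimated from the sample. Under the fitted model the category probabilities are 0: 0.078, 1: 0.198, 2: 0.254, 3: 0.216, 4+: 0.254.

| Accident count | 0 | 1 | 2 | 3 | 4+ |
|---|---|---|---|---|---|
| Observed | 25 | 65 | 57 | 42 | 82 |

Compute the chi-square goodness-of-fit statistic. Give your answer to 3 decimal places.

Expected counts E_i = n·p_i: 271×0.078 = 21.138, 271×0.198 = 53.658, 271×0.254 = 68.834, 271×0.216 = 58.536, 271×0.254 = 68.834.
cat         O        E   (O−E)²/E
0          25   21.138     0.7056
1          65   53.658     2.3974
2          57   68.834     2.0345
3          42   58.536     4.6713
4+         82   68.834     2.5183
Sum = 12.327

12.327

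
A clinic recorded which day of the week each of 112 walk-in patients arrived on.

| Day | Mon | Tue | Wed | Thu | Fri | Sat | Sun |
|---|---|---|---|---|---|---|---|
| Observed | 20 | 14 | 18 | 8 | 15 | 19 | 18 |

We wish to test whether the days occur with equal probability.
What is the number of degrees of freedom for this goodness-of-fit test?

6

There are k = 7 categories and no parameters were estimated from the data, so df = 7 − 1 = 6.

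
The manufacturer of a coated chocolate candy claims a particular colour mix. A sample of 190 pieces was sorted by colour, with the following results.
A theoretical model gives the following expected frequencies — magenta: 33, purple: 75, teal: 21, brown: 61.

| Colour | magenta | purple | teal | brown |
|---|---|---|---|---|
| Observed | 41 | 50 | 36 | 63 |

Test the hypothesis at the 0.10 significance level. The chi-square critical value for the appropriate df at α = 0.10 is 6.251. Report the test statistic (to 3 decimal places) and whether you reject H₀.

21.053; reject

magenta: (41 − 33)²/33 = 64/33 = 1.9394
purple: (50 − 75)²/75 = 625/75 = 8.3333
teal: (36 − 21)²/21 = 225/21 = 10.7143
brown: (63 − 61)²/61 = 4/61 = 0.0656
Sum = 21.053
df = 3. Since 21.053 > 6.251, we reject H₀.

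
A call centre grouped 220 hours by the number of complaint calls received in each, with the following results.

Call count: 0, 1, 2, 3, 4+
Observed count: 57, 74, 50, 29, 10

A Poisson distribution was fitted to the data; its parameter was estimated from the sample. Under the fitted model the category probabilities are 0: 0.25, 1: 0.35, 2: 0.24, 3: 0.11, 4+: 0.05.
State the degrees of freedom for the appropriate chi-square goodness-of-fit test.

3

There are k = 5 categories and 1 parameter estimated from the data, so df = 5 − 1 − 1 = 3.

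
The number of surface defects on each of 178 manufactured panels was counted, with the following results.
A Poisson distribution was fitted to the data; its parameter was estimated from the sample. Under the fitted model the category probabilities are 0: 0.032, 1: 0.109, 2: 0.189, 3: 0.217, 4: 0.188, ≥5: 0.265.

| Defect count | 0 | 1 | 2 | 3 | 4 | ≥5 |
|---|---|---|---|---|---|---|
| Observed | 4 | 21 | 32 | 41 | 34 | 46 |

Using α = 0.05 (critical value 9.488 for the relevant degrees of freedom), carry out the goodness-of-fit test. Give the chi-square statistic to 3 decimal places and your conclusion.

Expected counts E_i = n·p_i: 178×0.032 = 5.696, 178×0.109 = 19.402, 178×0.189 = 33.642, 178×0.217 = 38.626, 178×0.188 = 33.464, 178×0.265 = 47.17.
0: (4 − 5.696)²/5.696 = 2.876416/5.696 = 0.5050
1: (21 − 19.402)²/19.402 = 2.553604/19.402 = 0.1316
2: (32 − 33.642)²/33.642 = 2.696164/33.642 = 0.0801
3: (41 − 38.626)²/38.626 = 5.635876/38.626 = 0.1459
4: (34 − 33.464)²/33.464 = 0.287296/33.464 = 0.0086
≥5: (46 − 47.17)²/47.17 = 1.3689/47.17 = 0.0290
Sum = 0.900
df = 4. Since 0.900 < 9.488, we do not reject H₀.

0.900; do not reject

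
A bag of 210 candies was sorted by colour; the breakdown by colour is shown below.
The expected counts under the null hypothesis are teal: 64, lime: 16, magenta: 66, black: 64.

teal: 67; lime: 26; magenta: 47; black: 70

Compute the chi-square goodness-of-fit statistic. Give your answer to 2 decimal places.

12.42

teal: (67 − 64)²/64 = 9/64 = 0.141
lime: (26 − 16)²/16 = 100/16 = 6.250
magenta: (47 − 66)²/66 = 361/66 = 5.470
black: (70 − 64)²/64 = 36/64 = 0.563
Sum = 12.42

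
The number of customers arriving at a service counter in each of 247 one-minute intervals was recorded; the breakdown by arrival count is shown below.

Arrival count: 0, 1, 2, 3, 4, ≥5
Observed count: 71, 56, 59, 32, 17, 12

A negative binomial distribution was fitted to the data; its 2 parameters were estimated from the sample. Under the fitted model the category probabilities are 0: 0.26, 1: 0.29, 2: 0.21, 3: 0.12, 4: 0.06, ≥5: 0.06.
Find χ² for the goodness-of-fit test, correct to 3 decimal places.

Expected counts E_i = n·p_i: 247×0.26 = 64.22, 247×0.29 = 71.63, 247×0.21 = 51.87, 247×0.12 = 29.64, 247×0.06 = 14.82, 247×0.06 = 14.82.
χ² = (71−64.22)²/64.22 + (56−71.63)²/71.63 + (59−51.87)²/51.87 + (32−29.64)²/29.64 + (17−14.82)²/14.82 + (12−14.82)²/14.82
   = 0.7158 + 3.4105 + 0.9801 + 0.1879 + 0.3207 + 0.5366
Sum = 6.152

6.152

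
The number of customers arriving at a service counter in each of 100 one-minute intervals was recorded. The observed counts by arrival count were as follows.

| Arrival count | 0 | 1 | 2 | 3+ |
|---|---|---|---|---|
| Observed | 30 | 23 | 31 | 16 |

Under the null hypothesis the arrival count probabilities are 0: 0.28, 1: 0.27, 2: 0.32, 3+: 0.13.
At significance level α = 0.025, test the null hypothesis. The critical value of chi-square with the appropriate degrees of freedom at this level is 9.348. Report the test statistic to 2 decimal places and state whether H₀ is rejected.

1.46; do not reject

Expected counts E_i = n·p_i: 100×0.28 = 28, 100×0.27 = 27, 100×0.32 = 32, 100×0.13 = 13.
χ² = (30−28)²/28 + (23−27)²/27 + (31−32)²/32 + (16−13)²/13
   = 0.143 + 0.593 + 0.031 + 0.692
Sum = 1.46
df = 3. Since 1.46 < 9.348, we do not reject H₀.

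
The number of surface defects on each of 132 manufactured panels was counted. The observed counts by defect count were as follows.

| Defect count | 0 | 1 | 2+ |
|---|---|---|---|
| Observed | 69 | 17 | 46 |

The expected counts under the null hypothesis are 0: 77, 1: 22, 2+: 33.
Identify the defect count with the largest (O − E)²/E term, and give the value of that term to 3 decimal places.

cat         O        E   (O−E)²/E
0          69       77     0.8312
1          17       22     1.1364
2+         46       33     5.1212
The largest term is for 2+: 5.121.

2+, 5.121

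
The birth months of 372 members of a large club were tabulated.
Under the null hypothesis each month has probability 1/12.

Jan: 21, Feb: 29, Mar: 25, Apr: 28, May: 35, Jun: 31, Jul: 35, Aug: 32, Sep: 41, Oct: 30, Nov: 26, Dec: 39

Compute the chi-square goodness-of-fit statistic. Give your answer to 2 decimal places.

12.00

Under H₀ each category has probability 1/12, so each expected count is 372/12 = 31.
χ² = (21−31)²/31 + (29−31)²/31 + (25−31)²/31 + (28−31)²/31 + (35−31)²/31 + (31−31)²/31 + (35−31)²/31 + (32−31)²/31 + (41−31)²/31 + (30−31)²/31 + (26−31)²/31 + (39−31)²/31
   = 3.226 + 0.129 + 1.161 + 0.290 + 0.516 + 0.000 + 0.516 + 0.032 + 3.226 + 0.032 + 0.806 + 2.065
Sum = 12.00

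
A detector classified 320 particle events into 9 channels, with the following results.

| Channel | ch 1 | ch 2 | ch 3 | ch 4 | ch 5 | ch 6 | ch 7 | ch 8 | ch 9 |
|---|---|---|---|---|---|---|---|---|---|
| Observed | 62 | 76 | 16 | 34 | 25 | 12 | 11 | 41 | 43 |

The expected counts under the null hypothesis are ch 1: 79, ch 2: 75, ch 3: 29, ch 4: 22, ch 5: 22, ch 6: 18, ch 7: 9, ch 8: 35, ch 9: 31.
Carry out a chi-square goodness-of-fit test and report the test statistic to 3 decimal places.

24.572

cat         O        E   (O−E)²/E
ch 1       62       79     3.6582
ch 2       76       75     0.0133
ch 3       16       29     5.8276
ch 4       34       22     6.5455
ch 5       25       22     0.4091
ch 6       12       18     2.0000
ch 7       11        9     0.4444
ch 8       41       35     1.0286
ch 9       43       31     4.6452
Sum = 24.572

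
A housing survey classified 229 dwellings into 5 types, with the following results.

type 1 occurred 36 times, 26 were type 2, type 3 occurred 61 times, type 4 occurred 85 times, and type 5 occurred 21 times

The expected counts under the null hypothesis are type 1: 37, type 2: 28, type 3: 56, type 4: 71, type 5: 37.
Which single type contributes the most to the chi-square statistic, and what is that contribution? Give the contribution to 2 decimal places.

type 5, 6.92

cat         O        E   (O−E)²/E
type 1     36       37      0.027
type 2     26       28      0.143
type 3     61       56      0.446
type 4     85       71      2.761
type 5     21       37      6.919
The largest term is for type 5: 6.92.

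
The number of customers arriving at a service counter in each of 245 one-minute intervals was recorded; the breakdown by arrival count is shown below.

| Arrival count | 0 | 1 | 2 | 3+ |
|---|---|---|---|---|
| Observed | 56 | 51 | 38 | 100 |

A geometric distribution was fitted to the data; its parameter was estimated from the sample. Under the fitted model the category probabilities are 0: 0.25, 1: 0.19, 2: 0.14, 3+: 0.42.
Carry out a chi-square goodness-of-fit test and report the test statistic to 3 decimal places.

Expected counts E_i = n·p_i: 245×0.25 = 61.25, 245×0.19 = 46.55, 245×0.14 = 34.3, 245×0.42 = 102.9.
cat         O        E   (O−E)²/E
0          56    61.25     0.4500
1          51    46.55     0.4254
2          38     34.3     0.3991
3+        100    102.9     0.0817
Sum = 1.356

1.356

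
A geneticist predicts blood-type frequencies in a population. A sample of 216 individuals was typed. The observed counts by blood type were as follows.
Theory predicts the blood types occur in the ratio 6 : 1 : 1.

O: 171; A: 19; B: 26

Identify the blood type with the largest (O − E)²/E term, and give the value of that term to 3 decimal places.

Ratio total = 8. Expected counts: 216×6/8 = 162, 216×1/8 = 27, 216×1/8 = 27.
cat         O        E   (O−E)²/E
O         171      162     0.5000
A          19       27     2.3704
B          26       27     0.0370
The largest term is for A: 2.370.

A, 2.370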